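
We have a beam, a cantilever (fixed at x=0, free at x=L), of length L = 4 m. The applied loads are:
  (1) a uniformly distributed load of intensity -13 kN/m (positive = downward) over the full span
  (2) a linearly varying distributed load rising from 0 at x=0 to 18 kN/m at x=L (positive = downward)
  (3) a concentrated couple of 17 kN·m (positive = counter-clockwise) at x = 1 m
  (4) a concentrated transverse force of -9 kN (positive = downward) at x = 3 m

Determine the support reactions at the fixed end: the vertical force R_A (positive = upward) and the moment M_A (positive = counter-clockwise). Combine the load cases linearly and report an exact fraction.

R_A = -25 kN, M_A = -52 kN·m

Load 1 — uniform load w=-13 kN/m over full span:
  R_A = wL = (-13)·4 = -52 kN
  M_A = wL²/2 = (-13)·4²/2 = -104 kN·m
Load 2 — triangular load w₀=18 kN/m (0→w₀ over full span):
  R_A = w₀L/2 = 18·4/2 = 36 kN
  M_A = w₀L²/3 = 18·4²/3 = 96 kN·m
Load 3 — applied couple M₀=17 kN·m at a=1 m (b=L-a=3):
  R_A = 0 kN
  M_A = -M₀ = -17 kN·m
Load 4 — point force P=-9 kN at a=3 m (b=L-a=1):
  R_A = P = (-9) = -9 kN
  M_A = Pa = (-9)·3 = -27 kN·m
Superposition: R_A = -25 kN, M_A = -52 kN·m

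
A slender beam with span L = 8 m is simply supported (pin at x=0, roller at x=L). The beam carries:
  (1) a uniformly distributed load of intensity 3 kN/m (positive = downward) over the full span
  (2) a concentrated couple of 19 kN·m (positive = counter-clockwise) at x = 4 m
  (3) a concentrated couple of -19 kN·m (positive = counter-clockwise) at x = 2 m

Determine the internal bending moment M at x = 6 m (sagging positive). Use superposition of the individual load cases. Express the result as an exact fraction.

Load 1 — uniform load w=3 kN/m over full span:
  M_1 = wx(L-x)/2 = 3·6·(8-6)/2 = 18 kN·m
Load 2 — applied couple M₀=19 kN·m at a=4 m (b=L-a=4):
  M_2 = M₀x/L - M₀  [x>a] = 19·6/8 - 19 = -19/4 kN·m
Load 3 — applied couple M₀=-19 kN·m at a=2 m (b=L-a=6):
  M_3 = M₀x/L - M₀  [x>a] = (-19)·6/8 - (-19) = 19/4 kN·m
Superposition: M = Σ M_i = 18 kN·m ≈ 18.000000 kN·m

M(6) = 18 kN·m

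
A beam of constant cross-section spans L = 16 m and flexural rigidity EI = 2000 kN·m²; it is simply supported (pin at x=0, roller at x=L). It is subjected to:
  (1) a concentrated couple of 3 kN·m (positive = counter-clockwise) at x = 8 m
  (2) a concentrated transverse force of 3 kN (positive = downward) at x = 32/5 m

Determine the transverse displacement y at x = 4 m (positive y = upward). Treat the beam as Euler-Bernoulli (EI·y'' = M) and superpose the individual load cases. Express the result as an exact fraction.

Load 1 — applied couple M₀=3 kN·m at a=8 m (b=L-a=8):
  y_1 = (M₀x³/(6L)+C₁x)/EI  [x≤a] with C₁=M₀(3b²-L²)/(6L)=-2 = (3·4³/(6·16)+(-2)·4)/2000 = -3/1000 m
Load 2 — point force P=3 kN at a=32/5 m (b=L-a=48/5):
  y_2 = -Pbx(L²-b²-x²)/(6LEI)  [x≤a] = -3·(48/5)·4·(16²-(48/5)²-4²)/(6·16·2000) = -1386/15625 m
Superposition: y = Σ y_i = -11463/125000 m ≈ -0.091704 m

y(4) = -11463/125000 m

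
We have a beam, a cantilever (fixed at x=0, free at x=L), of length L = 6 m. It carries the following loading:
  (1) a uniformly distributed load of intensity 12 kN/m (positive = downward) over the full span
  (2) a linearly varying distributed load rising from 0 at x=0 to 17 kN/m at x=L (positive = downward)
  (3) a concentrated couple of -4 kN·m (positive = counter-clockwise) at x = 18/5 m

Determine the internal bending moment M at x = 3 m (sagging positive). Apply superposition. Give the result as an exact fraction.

Load 1 — uniform load w=12 kN/m over full span:
  M_1 = -w(L-x)²/2 = -12·(6-3)²/2 = -54 kN·m
Load 2 — triangular load w₀=17 kN/m (0→w₀ over full span):
  M_2 = w₀Lx/2 - w₀L²/3 - w₀x³/(6L) = 17·6·3/2 - 17·6²/3 - 17·3³/(6·6) = -255/4 kN·m
Load 3 — applied couple M₀=-4 kN·m at a=18/5 m (b=L-a=12/5):
  M_3 = M₀  [x≤a] = (-4) = -4 kN·m
Superposition: M = Σ M_i = -487/4 kN·m ≈ -121.750000 kN·m

M(3) = -487/4 kN·m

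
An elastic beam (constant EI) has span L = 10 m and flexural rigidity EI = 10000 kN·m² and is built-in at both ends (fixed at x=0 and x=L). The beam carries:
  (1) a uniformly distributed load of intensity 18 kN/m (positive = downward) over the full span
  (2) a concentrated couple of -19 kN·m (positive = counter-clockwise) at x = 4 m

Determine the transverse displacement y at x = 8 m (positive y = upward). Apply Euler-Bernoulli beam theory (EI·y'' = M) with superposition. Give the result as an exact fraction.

y(8) = -3133/156250 m

Load 1 — uniform load w=18 kN/m over full span:
  y_1 = -wx²(L-x)²/(24EI) = -18·8²·(10-8)²/(24·10000) = -12/625 m
Load 2 — applied couple M₀=-19 kN·m at a=4 m (b=L-a=6):
  y_2 = (R_Ax³/6 - M_Ax²/2 - M₀(x-a)²/2)/EI  [x>a] with R_A=-342/125, M_A=-57/25 = ((-342/125)·8³/6 - (-57/25)·8²/2 - (-19)·(8-4)²/2)/10000 = -133/156250 m
Superposition: y = Σ y_i = -3133/156250 m ≈ -0.020051 m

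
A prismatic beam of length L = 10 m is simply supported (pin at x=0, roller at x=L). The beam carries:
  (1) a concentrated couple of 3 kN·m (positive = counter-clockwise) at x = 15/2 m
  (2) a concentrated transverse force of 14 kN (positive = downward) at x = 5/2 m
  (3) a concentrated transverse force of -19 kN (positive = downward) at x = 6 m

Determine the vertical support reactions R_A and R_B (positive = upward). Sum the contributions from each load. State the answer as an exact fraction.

Load 1 — applied couple M₀=3 kN·m at a=15/2 m (b=L-a=5/2):
  R_A = M₀/L = 3/10 kN
  R_B = -M₀/L = -3/10 kN
Load 2 — point force P=14 kN at a=5/2 m (b=L-a=15/2):
  R_A = Pb/L = 14·(15/2)/10 = 21/2 kN
  R_B = Pa/L = 14·(5/2)/10 = 7/2 kN
Load 3 — point force P=-19 kN at a=6 m (b=L-a=4):
  R_A = Pb/L = (-19)·4/10 = -38/5 kN
  R_B = Pa/L = (-19)·6/10 = -57/5 kN
Superposition: R_A = 16/5 kN, R_B = -41/5 kN

R_A = 16/5 kN, R_B = -41/5 kN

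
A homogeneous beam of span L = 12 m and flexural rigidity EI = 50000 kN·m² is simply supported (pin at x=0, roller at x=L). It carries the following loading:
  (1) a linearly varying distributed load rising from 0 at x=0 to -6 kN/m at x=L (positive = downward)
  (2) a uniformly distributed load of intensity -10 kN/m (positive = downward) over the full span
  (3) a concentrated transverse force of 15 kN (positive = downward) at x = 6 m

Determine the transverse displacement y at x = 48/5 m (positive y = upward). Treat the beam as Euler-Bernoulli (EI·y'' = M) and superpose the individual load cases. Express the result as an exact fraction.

Load 1 — triangular load w₀=-6 kN/m (0→w₀ over full span):
  y_1 = -w₀x(7L⁴-10L²x²+3x⁴)/(360LEI) = -(-6)·(48/5)·(7·12⁴-10·12²·(48/5)²+3·(48/5)⁴)/(360·12·50000) = 493776/48828125 m
Load 2 — uniform load w=-10 kN/m over full span:
  y_2 = -wx(L³-2Lx²+x³)/(24EI) = -(-10)·(48/5)·(12³-2·12·(48/5)²+(48/5)³)/(24·50000) = 12528/390625 m
Load 3 — point force P=15 kN at a=6 m (b=L-a=6):
  y_3 = -Pa(L-x)(2Lx-a²-x²)/(6LEI)  [x>a] = -15·6·(12-(48/5))·(2·12·(48/5)-6²-(48/5)²)/(6·12·50000) = -1917/312500 m
Superposition: y = Σ y_i = 7040979/195312500 m ≈ 0.036050 m

y(48/5) = 7040979/195312500 m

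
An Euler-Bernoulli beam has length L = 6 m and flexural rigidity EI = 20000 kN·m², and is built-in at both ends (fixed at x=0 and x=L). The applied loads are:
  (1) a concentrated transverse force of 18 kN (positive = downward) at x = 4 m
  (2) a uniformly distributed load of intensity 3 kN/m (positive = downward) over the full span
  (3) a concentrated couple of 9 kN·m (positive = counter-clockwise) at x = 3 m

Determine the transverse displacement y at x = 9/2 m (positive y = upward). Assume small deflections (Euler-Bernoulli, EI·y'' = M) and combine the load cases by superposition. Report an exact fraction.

Load 1 — point force P=18 kN at a=4 m (b=L-a=2):
  y_1 = -Pa²(L-x)²(3bL-(3b+a)(L-x))/(6L³EI)  [x>a] = -18·4²·(6-(9/2))²·(3·2·6-(3·2+4)·(6-(9/2)))/(6·6³·20000) = -21/40000 m
Load 2 — uniform load w=3 kN/m over full span:
  y_2 = -wx²(L-x)²/(24EI) = -3·(9/2)²·(6-(9/2))²/(24·20000) = -729/2560000 m
Load 3 — applied couple M₀=9 kN·m at a=3 m (b=L-a=3):
  y_3 = (R_Ax³/6 - M_Ax²/2 - M₀(x-a)²/2)/EI  [x>a] with R_A=9/4, M_A=9/4 = ((9/4)·(9/2)³/6 - (9/4)·(9/2)²/2 - 9·((9/2)-3)²/2)/20000 = 81/1280000 m
Superposition: y = Σ y_i = -1911/2560000 m ≈ -0.000746 m

y(9/2) = -1911/2560000 m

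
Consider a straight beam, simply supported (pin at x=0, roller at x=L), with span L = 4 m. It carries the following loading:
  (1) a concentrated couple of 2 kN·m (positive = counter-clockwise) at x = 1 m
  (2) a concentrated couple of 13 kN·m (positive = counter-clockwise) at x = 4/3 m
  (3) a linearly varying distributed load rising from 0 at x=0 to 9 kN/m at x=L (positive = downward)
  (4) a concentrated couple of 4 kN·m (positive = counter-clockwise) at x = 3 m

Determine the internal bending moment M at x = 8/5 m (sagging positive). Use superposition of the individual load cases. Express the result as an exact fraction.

Load 1 — applied couple M₀=2 kN·m at a=1 m (b=L-a=3):
  M_1 = M₀x/L - M₀  [x>a] = 2·(8/5)/4 - 2 = -6/5 kN·m
Load 2 — applied couple M₀=13 kN·m at a=4/3 m (b=L-a=8/3):
  M_2 = M₀x/L - M₀  [x>a] = 13·(8/5)/4 - 13 = -39/5 kN·m
Load 3 — triangular load w₀=9 kN/m (0→w₀ over full span):
  M_3 = w₀Lx/6 - w₀x³/(6L) = 9·4·(8/5)/6 - 9·(8/5)³/(6·4) = 1008/125 kN·m
Load 4 — applied couple M₀=4 kN·m at a=3 m (b=L-a=1):
  M_4 = M₀x/L  [x≤a] = 4·(8/5)/4 = 8/5 kN·m
Superposition: M = Σ M_i = 83/125 kN·m ≈ 0.664000 kN·m

M(8/5) = 83/125 kN·m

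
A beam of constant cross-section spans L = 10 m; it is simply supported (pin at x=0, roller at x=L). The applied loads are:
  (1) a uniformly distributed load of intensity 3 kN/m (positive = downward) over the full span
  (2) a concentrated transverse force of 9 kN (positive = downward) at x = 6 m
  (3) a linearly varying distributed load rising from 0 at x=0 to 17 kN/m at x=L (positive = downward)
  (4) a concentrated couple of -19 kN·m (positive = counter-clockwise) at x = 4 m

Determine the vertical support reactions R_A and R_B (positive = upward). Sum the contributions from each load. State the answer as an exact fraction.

Load 1 — uniform load w=3 kN/m over full span:
  R_A = wL/2 = 3·10/2 = 15 kN
  R_B = wL/2 = 3·10/2 = 15 kN
Load 2 — point force P=9 kN at a=6 m (b=L-a=4):
  R_A = Pb/L = 9·4/10 = 18/5 kN
  R_B = Pa/L = 9·6/10 = 27/5 kN
Load 3 — triangular load w₀=17 kN/m (0→w₀ over full span):
  R_A = w₀L/6 = 17·10/6 = 85/3 kN
  R_B = w₀L/3 = 17·10/3 = 170/3 kN
Load 4 — applied couple M₀=-19 kN·m at a=4 m (b=L-a=6):
  R_A = M₀/L = (-19)/10 = -19/10 kN
  R_B = -M₀/L = -(-19)/10 = 19/10 kN
Superposition: R_A = 1351/30 kN, R_B = 2369/30 kN

R_A = 1351/30 kN, R_B = 2369/30 kN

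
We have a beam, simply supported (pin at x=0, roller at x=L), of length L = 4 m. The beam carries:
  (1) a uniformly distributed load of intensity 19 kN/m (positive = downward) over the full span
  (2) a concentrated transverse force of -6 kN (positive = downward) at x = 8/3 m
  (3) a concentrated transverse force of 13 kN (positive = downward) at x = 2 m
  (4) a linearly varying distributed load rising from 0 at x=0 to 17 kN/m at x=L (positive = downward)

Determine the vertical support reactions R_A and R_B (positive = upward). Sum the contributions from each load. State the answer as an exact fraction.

Load 1 — uniform load w=19 kN/m over full span:
  R_A = wL/2 = 19·4/2 = 38 kN
  R_B = wL/2 = 19·4/2 = 38 kN
Load 2 — point force P=-6 kN at a=8/3 m (b=L-a=4/3):
  R_A = Pb/L = (-6)·(4/3)/4 = -2 kN
  R_B = Pa/L = (-6)·(8/3)/4 = -4 kN
Load 3 — point force P=13 kN at a=2 m (b=L-a=2):
  R_A = Pb/L = 13·2/4 = 13/2 kN
  R_B = Pa/L = 13·2/4 = 13/2 kN
Load 4 — triangular load w₀=17 kN/m (0→w₀ over full span):
  R_A = w₀L/6 = 17·4/6 = 34/3 kN
  R_B = w₀L/3 = 17·4/3 = 68/3 kN
Superposition: R_A = 323/6 kN, R_B = 379/6 kN

R_A = 323/6 kN, R_B = 379/6 kN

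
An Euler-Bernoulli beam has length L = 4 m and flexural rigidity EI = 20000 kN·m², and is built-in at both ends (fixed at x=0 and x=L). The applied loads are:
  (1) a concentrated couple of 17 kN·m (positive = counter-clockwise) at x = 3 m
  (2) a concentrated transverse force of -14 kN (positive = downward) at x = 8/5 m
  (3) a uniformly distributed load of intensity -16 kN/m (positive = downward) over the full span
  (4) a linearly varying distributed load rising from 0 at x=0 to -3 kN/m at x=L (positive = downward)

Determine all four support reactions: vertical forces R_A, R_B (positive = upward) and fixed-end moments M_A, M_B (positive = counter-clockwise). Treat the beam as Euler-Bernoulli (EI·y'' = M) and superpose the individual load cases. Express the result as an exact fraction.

R_A = -152363/4000 kN, M_A = -154109/6000 kN·m, R_B = -183637/4000 kN, M_B = 155531/6000 kN·m

Load 1 — applied couple M₀=17 kN·m at a=3 m (b=L-a=1):
  R_A = 6M₀ab/L³ = 6·17·3·1/4³ = 153/32 kN
  M_A = M₀b(2a-b)/L² = 17·1·(2·3-1)/4² = 85/16 kN·m
  R_B = -6M₀ab/L³ = -6·17·3·1/4³ = -153/32 kN
  M_B = M₀a(2b-a)/L² = 17·3·(2·1-3)/4² = -51/16 kN·m
Load 2 — point force P=-14 kN at a=8/5 m (b=L-a=12/5):
  R_A = Pb²(3a+b)/L³ = (-14)·(12/5)²·(3·(8/5)+(12/5))/4³ = -1134/125 kN
  M_A = Pab²/L² = (-14)·(8/5)·(12/5)²/4² = -1008/125 kN·m
  R_B = Pa²(a+3b)/L³ = (-14)·(8/5)²·((8/5)+3·(12/5))/4³ = -616/125 kN
  M_B = -Pa²b/L² = -(-14)·(8/5)²·(12/5)/4² = 672/125 kN·m
Load 3 — uniform load w=-16 kN/m over full span:
  R_A = wL/2 = (-16)·4/2 = -32 kN
  M_A = wL²/12 = (-16)·4²/12 = -64/3 kN·m
  R_B = wL/2 = (-16)·4/2 = -32 kN
  M_B = -wL²/12 = -(-16)·4²/12 = 64/3 kN·m
Load 4 — triangular load w₀=-3 kN/m (0→w₀ over full span):
  R_A = 3w₀L/20 = 3·(-3)·4/20 = -9/5 kN
  M_A = w₀L²/30 = (-3)·4²/30 = -8/5 kN·m
  R_B = 7w₀L/20 = 7·(-3)·4/20 = -21/5 kN
  M_B = -w₀L²/20 = -(-3)·4²/20 = 12/5 kN·m
Superposition: R_A = -152363/4000 kN, M_A = -154109/6000 kN·m, R_B = -183637/4000 kN, M_B = 155531/6000 kN·m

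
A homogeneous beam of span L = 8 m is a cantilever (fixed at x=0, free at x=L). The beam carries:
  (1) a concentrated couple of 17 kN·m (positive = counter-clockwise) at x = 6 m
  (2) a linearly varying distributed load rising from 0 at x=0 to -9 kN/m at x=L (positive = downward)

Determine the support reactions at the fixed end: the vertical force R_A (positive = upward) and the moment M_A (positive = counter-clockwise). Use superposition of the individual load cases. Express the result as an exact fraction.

R_A = -36 kN, M_A = -209 kN·m

Load 1 — applied couple M₀=17 kN·m at a=6 m (b=L-a=2):
  R_A = 0 kN
  M_A = -M₀ = -17 kN·m
Load 2 — triangular load w₀=-9 kN/m (0→w₀ over full span):
  R_A = w₀L/2 = (-9)·8/2 = -36 kN
  M_A = w₀L²/3 = (-9)·8²/3 = -192 kN·m
Superposition: R_A = -36 kN, M_A = -209 kN·m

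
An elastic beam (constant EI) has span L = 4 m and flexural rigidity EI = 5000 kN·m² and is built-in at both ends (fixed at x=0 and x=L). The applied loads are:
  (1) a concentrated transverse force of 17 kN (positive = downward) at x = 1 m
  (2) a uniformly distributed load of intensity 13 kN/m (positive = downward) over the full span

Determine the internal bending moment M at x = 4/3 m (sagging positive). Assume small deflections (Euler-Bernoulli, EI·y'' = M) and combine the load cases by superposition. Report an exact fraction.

M(4/3) = 1393/144 kN·m

Load 1 — point force P=17 kN at a=1 m (b=L-a=3):
  M_1 = Pa²(a+3b)(L-x)/L³ - Pa²b/L²  [x>a] = 17·1²·(1+3·3)·(4-(4/3))/4³ - 17·1²·3/4² = 187/48 kN·m
Load 2 — uniform load w=13 kN/m over full span:
  M_2 = wLx/2 - wL²/12 - wx²/2 = 13·4·(4/3)/2 - 13·4²/12 - 13·(4/3)²/2 = 52/9 kN·m
Superposition: M = Σ M_i = 1393/144 kN·m ≈ 9.673611 kN·m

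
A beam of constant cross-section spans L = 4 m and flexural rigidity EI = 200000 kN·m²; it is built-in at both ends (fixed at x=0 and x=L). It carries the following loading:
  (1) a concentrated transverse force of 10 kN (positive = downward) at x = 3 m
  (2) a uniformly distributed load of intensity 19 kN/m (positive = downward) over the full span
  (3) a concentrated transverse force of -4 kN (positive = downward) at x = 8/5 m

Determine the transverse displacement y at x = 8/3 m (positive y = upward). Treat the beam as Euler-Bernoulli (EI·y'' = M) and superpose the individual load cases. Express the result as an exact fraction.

y(8/3) = -82981/1518750000 m

Load 1 — point force P=10 kN at a=3 m (b=L-a=1):
  y_1 = -Pb²x²(3aL-(3a+b)x)/(6L³EI)  [x≤a] = -10·1²·(8/3)²·(3·3·4-(3·3+1)·(8/3))/(6·4³·200000) = -7/810000 m
Load 2 — uniform load w=19 kN/m over full span:
  y_2 = -wx²(L-x)²/(24EI) = -19·(8/3)²·(4-(8/3))²/(24·200000) = -38/759375 m
Load 3 — point force P=-4 kN at a=8/5 m (b=L-a=12/5):
  y_3 = -Pa²(L-x)²(3bL-(3b+a)(L-x))/(6L³EI)  [x>a] = -(-4)·(8/5)²·(4-(8/3))²·(3·(12/5)·4-(3·(12/5)+(8/5))·(4-(8/3)))/(6·4³·200000) = 128/31640625 m
Superposition: y = Σ y_i = -82981/1518750000 m ≈ -0.000055 m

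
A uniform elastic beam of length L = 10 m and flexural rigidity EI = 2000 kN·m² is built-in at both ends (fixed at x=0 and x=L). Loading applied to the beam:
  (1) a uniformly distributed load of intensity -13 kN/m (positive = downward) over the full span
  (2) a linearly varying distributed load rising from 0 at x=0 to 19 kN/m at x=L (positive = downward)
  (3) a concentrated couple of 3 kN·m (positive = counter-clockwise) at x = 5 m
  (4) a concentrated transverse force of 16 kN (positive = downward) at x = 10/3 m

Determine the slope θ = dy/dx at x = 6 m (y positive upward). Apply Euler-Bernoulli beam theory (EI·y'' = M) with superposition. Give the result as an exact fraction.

Load 1 — uniform load w=-13 kN/m over full span:
  θ_1 = -wx(L-x)(L-2x)/(12EI) = -(-13)·6·(10-6)·(10-2·6)/(12·2000) = -13/500 rad
Load 2 — triangular load w₀=19 kN/m (0→w₀ over full span):
  θ_2 = -w₀(2x(L-x)(L-2x)(x+2L)+x²(L-x)²)/(120LEI) = -19·(2·6·(10-6)·(10-2·6)·(6+2·10)+6²·(10-6)²)/(120·10·2000) = 19/1250 rad
Load 3 — applied couple M₀=3 kN·m at a=5 m (b=L-a=5):
  θ_3 = (R_Ax²/2 - M_Ax - M₀(x-a))/EI  [x>a] with R_A=9/20, M_A=3/4 = ((9/20)·6²/2 - (3/4)·6 - 3·(6-5))/2000 = 3/10000 rad
Load 4 — point force P=16 kN at a=10/3 m (b=L-a=20/3):
  θ_4 = Pa²(L-x)(2bL-(3b+a)(L-x))/(2L³EI)  [x>a] = 16·(10/3)²·(10-6)·(2·(20/3)·10-(3·(20/3)+(10/3))·(10-6))/(2·10³·2000) = 8/1125 rad
Superposition: θ = Σ θ_i = -61/18000 rad ≈ -0.003389 rad

θ(6) = -61/18000 rad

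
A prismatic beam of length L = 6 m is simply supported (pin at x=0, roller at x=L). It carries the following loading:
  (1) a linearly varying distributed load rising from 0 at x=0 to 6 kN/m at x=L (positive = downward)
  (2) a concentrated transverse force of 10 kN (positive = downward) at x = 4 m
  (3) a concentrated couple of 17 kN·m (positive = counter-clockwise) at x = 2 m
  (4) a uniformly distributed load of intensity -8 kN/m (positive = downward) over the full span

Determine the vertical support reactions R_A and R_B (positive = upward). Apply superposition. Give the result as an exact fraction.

Load 1 — triangular load w₀=6 kN/m (0→w₀ over full span):
  R_A = w₀L/6 = 6·6/6 = 6 kN
  R_B = w₀L/3 = 6·6/3 = 12 kN
Load 2 — point force P=10 kN at a=4 m (b=L-a=2):
  R_A = Pb/L = 10·2/6 = 10/3 kN
  R_B = Pa/L = 10·4/6 = 20/3 kN
Load 3 — applied couple M₀=17 kN·m at a=2 m (b=L-a=4):
  R_A = M₀/L = 17/6 kN
  R_B = -M₀/L = -17/6 kN
Load 4 — uniform load w=-8 kN/m over full span:
  R_A = wL/2 = (-8)·6/2 = -24 kN
  R_B = wL/2 = (-8)·6/2 = -24 kN
Superposition: R_A = -71/6 kN, R_B = -49/6 kN

R_A = -71/6 kN, R_B = -49/6 kN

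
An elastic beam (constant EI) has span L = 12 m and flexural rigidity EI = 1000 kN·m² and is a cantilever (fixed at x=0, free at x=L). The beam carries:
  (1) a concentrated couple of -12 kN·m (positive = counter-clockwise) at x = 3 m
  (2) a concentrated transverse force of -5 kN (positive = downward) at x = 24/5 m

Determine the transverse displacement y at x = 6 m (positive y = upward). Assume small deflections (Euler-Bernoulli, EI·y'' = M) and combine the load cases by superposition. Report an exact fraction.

y(6) = 1143/12500 m

Load 1 — applied couple M₀=-12 kN·m at a=3 m (b=L-a=9):
  y_1 = M₀a(2x-a)/(2EI)  [x>a] = (-12)·3·(2·6-3)/(2·1000) = -81/500 m
Load 2 — point force P=-5 kN at a=24/5 m (b=L-a=36/5):
  y_2 = -Pa²(3x-a)/(6EI)  [x>a] = -(-5)·(24/5)²·(3·6-(24/5))/(6·1000) = 792/3125 m
Superposition: y = Σ y_i = 1143/12500 m ≈ 0.091440 m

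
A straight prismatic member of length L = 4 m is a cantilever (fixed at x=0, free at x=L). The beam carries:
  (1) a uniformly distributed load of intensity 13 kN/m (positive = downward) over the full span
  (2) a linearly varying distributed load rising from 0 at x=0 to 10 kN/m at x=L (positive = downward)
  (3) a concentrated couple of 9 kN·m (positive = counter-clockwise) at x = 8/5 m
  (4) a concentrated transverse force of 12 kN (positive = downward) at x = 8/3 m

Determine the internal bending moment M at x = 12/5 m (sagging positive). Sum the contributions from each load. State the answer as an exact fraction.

Load 1 — uniform load w=13 kN/m over full span:
  M_1 = -w(L-x)²/2 = -13·(4-(12/5))²/2 = -416/25 kN·m
Load 2 — triangular load w₀=10 kN/m (0→w₀ over full span):
  M_2 = w₀Lx/2 - w₀L²/3 - w₀x³/(6L) = 10·4·(12/5)/2 - 10·4²/3 - 10·(12/5)³/(6·4) = -832/75 kN·m
Load 3 — applied couple M₀=9 kN·m at a=8/5 m (b=L-a=12/5):
  M_3 = 0  [x>a] = 0 kN·m
Load 4 — point force P=12 kN at a=8/3 m (b=L-a=4/3):
  M_4 = -P(a-x)  [x≤a] = -12·((8/3)-(12/5)) = -16/5 kN·m
Superposition: M = Σ M_i = -464/15 kN·m ≈ -30.933333 kN·m

M(12/5) = -464/15 kN·m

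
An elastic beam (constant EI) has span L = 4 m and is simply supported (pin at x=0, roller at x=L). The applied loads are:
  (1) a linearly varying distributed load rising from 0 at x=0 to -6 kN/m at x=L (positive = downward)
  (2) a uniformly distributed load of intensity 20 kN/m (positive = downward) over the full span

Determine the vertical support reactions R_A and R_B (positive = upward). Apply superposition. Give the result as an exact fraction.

Load 1 — triangular load w₀=-6 kN/m (0→w₀ over full span):
  R_A = w₀L/6 = (-6)·4/6 = -4 kN
  R_B = w₀L/3 = (-6)·4/3 = -8 kN
Load 2 — uniform load w=20 kN/m over full span:
  R_A = wL/2 = 20·4/2 = 40 kN
  R_B = wL/2 = 20·4/2 = 40 kN
Superposition: R_A = 36 kN, R_B = 32 kN

R_A = 36 kN, R_B = 32 kN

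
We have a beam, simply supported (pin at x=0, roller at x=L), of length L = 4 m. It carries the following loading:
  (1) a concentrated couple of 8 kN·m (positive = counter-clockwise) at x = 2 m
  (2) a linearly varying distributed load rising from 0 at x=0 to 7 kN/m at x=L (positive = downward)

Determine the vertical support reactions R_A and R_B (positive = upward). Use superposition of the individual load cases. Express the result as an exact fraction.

Load 1 — applied couple M₀=8 kN·m at a=2 m (b=L-a=2):
  R_A = M₀/L = 8/4 = 2 kN
  R_B = -M₀/L = -8/4 = -2 kN
Load 2 — triangular load w₀=7 kN/m (0→w₀ over full span):
  R_A = w₀L/6 = 7·4/6 = 14/3 kN
  R_B = w₀L/3 = 7·4/3 = 28/3 kN
Superposition: R_A = 20/3 kN, R_B = 22/3 kN

R_A = 20/3 kN, R_B = 22/3 kN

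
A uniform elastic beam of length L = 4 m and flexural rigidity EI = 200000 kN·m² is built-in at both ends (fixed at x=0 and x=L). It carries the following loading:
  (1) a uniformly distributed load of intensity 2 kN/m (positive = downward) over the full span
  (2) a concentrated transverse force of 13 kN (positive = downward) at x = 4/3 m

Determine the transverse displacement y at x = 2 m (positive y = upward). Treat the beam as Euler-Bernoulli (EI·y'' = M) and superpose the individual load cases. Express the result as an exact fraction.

Load 1 — uniform load w=2 kN/m over full span:
  y_1 = -wx²(L-x)²/(24EI) = -2·2²·(4-2)²/(24·200000) = -1/150000 m
Load 2 — point force P=13 kN at a=4/3 m (b=L-a=8/3):
  y_2 = -Pa²(L-x)²(3bL-(3b+a)(L-x))/(6L³EI)  [x>a] = -13·(4/3)²·(4-2)²·(3·(8/3)·4-(3·(8/3)+(4/3))·(4-2))/(6·4³·200000) = -13/810000 m
Superposition: y = Σ y_i = -23/1012500 m ≈ -0.000023 m

y(2) = -23/1012500 m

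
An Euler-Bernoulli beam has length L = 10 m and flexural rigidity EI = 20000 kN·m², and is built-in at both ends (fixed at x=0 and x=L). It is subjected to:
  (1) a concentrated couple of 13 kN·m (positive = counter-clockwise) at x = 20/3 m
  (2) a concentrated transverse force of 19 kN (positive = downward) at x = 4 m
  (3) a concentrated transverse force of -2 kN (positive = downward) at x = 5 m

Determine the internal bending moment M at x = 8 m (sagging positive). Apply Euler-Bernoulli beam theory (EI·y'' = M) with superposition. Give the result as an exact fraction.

Load 1 — applied couple M₀=13 kN·m at a=20/3 m (b=L-a=10/3):
  M_1 = R_Ax - M_A - M₀  [x>a] with R_A=26/15, M_A=13/3 = (26/15)·8 - (13/3) - 13 = -52/15 kN·m
Load 2 — point force P=19 kN at a=4 m (b=L-a=6):
  M_2 = Pa²(a+3b)(L-x)/L³ - Pa²b/L²  [x>a] = 19·4²·(4+3·6)·(10-8)/10³ - 19·4²·6/10² = -608/125 kN·m
Load 3 — point force P=-2 kN at a=5 m (b=L-a=5):
  M_3 = Pa²(a+3b)(L-x)/L³ - Pa²b/L²  [x>a] = (-2)·5²·(5+3·5)·(10-8)/10³ - (-2)·5²·5/10² = 1/2 kN·m
Superposition: M = Σ M_i = -5873/750 kN·m ≈ -7.830667 kN·m

M(8) = -5873/750 kN·m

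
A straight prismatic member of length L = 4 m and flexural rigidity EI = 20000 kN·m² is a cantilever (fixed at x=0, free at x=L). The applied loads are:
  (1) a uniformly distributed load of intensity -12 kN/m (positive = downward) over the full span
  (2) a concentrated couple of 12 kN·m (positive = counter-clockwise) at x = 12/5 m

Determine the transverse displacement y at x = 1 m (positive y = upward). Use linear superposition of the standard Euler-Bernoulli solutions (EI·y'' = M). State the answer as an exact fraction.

y(1) = 93/40000 m

Load 1 — uniform load w=-12 kN/m over full span:
  y_1 = -wx²(x²-4Lx+6L²)/(24EI) = -(-12)·1²·(1²-4·4·1+6·4²)/(24·20000) = 81/40000 m
Load 2 — applied couple M₀=12 kN·m at a=12/5 m (b=L-a=8/5):
  y_2 = M₀x²/(2EI)  [x≤a] = 12·1²/(2·20000) = 3/10000 m
Superposition: y = Σ y_i = 93/40000 m ≈ 0.002325 m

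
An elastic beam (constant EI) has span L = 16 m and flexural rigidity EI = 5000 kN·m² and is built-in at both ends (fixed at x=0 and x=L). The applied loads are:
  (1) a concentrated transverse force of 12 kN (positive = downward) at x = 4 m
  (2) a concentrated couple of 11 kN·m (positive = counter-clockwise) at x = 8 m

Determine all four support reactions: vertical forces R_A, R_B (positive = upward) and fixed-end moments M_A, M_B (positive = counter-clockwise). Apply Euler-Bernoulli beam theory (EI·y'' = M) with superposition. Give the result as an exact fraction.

R_A = 357/32 kN, M_A = 119/4 kN·m, R_B = 27/32 kN, M_B = -25/4 kN·m

Load 1 — point force P=12 kN at a=4 m (b=L-a=12):
  R_A = Pb²(3a+b)/L³ = 12·12²·(3·4+12)/16³ = 81/8 kN
  M_A = Pab²/L² = 12·4·12²/16² = 27 kN·m
  R_B = Pa²(a+3b)/L³ = 12·4²·(4+3·12)/16³ = 15/8 kN
  M_B = -Pa²b/L² = -12·4²·12/16² = -9 kN·m
Load 2 — applied couple M₀=11 kN·m at a=8 m (b=L-a=8):
  R_A = 6M₀ab/L³ = 6·11·8·8/16³ = 33/32 kN
  M_A = M₀b(2a-b)/L² = 11·8·(2·8-8)/16² = 11/4 kN·m
  R_B = -6M₀ab/L³ = -6·11·8·8/16³ = -33/32 kN
  M_B = M₀a(2b-a)/L² = 11·8·(2·8-8)/16² = 11/4 kN·m
Superposition: R_A = 357/32 kN, M_A = 119/4 kN·m, R_B = 27/32 kN, M_B = -25/4 kN·m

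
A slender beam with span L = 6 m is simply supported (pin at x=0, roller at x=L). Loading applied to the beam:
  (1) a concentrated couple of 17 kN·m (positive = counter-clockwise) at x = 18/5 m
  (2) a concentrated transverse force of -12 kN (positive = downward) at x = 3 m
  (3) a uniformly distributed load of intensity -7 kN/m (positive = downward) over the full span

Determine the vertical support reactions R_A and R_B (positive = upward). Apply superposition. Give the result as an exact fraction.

Load 1 — applied couple M₀=17 kN·m at a=18/5 m (b=L-a=12/5):
  R_A = M₀/L = 17/6 kN
  R_B = -M₀/L = -17/6 kN
Load 2 — point force P=-12 kN at a=3 m (b=L-a=3):
  R_A = Pb/L = (-12)·3/6 = -6 kN
  R_B = Pa/L = (-12)·3/6 = -6 kN
Load 3 — uniform load w=-7 kN/m over full span:
  R_A = wL/2 = (-7)·6/2 = -21 kN
  R_B = wL/2 = (-7)·6/2 = -21 kN
Superposition: R_A = -145/6 kN, R_B = -179/6 kN

R_A = -145/6 kN, R_B = -179/6 kN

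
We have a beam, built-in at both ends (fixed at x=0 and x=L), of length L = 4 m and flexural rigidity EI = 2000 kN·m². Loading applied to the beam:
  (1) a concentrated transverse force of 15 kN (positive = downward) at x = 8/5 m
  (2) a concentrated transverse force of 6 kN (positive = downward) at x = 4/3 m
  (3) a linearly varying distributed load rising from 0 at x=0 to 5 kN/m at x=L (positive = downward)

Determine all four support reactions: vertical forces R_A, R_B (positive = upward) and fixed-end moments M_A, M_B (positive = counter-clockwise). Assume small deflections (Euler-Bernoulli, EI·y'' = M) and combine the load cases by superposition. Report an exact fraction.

Load 1 — point force P=15 kN at a=8/5 m (b=L-a=12/5):
  R_A = Pb²(3a+b)/L³ = 15·(12/5)²·(3·(8/5)+(12/5))/4³ = 243/25 kN
  M_A = Pab²/L² = 15·(8/5)·(12/5)²/4² = 216/25 kN·m
  R_B = Pa²(a+3b)/L³ = 15·(8/5)²·((8/5)+3·(12/5))/4³ = 132/25 kN
  M_B = -Pa²b/L² = -15·(8/5)²·(12/5)/4² = -144/25 kN·m
Load 2 — point force P=6 kN at a=4/3 m (b=L-a=8/3):
  R_A = Pb²(3a+b)/L³ = 6·(8/3)²·(3·(4/3)+(8/3))/4³ = 40/9 kN
  M_A = Pab²/L² = 6·(4/3)·(8/3)²/4² = 32/9 kN·m
  R_B = Pa²(a+3b)/L³ = 6·(4/3)²·((4/3)+3·(8/3))/4³ = 14/9 kN
  M_B = -Pa²b/L² = -6·(4/3)²·(8/3)/4² = -16/9 kN·m
Load 3 — triangular load w₀=5 kN/m (0→w₀ over full span):
  R_A = 3w₀L/20 = 3·5·4/20 = 3 kN
  M_A = w₀L²/30 = 5·4²/30 = 8/3 kN·m
  R_B = 7w₀L/20 = 7·5·4/20 = 7 kN
  M_B = -w₀L²/20 = -5·4²/20 = -4 kN·m
Superposition: R_A = 3862/225 kN, M_A = 3344/225 kN·m, R_B = 3113/225 kN, M_B = -2596/225 kN·m

R_A = 3862/225 kN, M_A = 3344/225 kN·m, R_B = 3113/225 kN, M_B = -2596/225 kN·m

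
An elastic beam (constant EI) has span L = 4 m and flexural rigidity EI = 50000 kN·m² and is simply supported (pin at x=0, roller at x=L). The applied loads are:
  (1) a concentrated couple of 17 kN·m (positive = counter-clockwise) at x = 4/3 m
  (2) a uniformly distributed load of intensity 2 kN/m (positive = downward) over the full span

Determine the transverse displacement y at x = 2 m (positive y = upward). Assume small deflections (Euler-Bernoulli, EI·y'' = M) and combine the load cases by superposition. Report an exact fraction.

y(2) = 1/18000 m

Load 1 — applied couple M₀=17 kN·m at a=4/3 m (b=L-a=8/3):
  y_1 = (M₀x³/(6L)-M₀(x-a)²/2+C₁x)/EI  [x>a] with C₁=M₀(3b²-L²)/(6L)=34/9 = (17·2³/(6·4)-17·(2-(4/3))²/2+(34/9)·2)/50000 = 17/90000 m
Load 2 — uniform load w=2 kN/m over full span:
  y_2 = -wx(L³-2Lx²+x³)/(24EI) = -2·2·(4³-2·4·2²+2³)/(24·50000) = -1/7500 m
Superposition: y = Σ y_i = 1/18000 m ≈ 0.000056 m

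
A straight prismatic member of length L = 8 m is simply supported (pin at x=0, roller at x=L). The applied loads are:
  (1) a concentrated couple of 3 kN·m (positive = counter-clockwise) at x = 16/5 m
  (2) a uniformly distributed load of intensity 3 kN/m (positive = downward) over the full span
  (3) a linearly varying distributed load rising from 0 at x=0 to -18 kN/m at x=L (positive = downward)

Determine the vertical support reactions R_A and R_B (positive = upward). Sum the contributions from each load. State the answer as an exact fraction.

Load 1 — applied couple M₀=3 kN·m at a=16/5 m (b=L-a=24/5):
  R_A = M₀/L = 3/8 kN
  R_B = -M₀/L = -3/8 kN
Load 2 — uniform load w=3 kN/m over full span:
  R_A = wL/2 = 3·8/2 = 12 kN
  R_B = wL/2 = 3·8/2 = 12 kN
Load 3 — triangular load w₀=-18 kN/m (0→w₀ over full span):
  R_A = w₀L/6 = (-18)·8/6 = -24 kN
  R_B = w₀L/3 = (-18)·8/3 = -48 kN
Superposition: R_A = -93/8 kN, R_B = -291/8 kN

R_A = -93/8 kN, R_B = -291/8 kN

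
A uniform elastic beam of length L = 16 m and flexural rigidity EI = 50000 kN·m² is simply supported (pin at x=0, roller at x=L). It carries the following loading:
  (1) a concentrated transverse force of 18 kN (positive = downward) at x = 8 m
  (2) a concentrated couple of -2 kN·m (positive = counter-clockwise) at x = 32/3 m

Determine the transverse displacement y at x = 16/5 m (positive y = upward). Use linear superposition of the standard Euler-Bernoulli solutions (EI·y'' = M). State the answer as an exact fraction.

Load 1 — point force P=18 kN at a=8 m (b=L-a=8):
  y_1 = -Pbx(L²-b²-x²)/(6LEI)  [x≤a] = -18·8·(16/5)·(16²-8²-(16/5)²)/(6·16·50000) = -6816/390625 m
Load 2 — applied couple M₀=-2 kN·m at a=32/3 m (b=L-a=16/3):
  y_2 = (M₀x³/(6L)+C₁x)/EI  [x≤a] with C₁=M₀(3b²-L²)/(6L)=32/9 = ((-2)·(16/5)³/(6·16)+(32/9)·(16/5))/50000 = 752/3515625 m
Superposition: y = Σ y_i = -60592/3515625 m ≈ -0.017235 m

y(16/5) = -60592/3515625 m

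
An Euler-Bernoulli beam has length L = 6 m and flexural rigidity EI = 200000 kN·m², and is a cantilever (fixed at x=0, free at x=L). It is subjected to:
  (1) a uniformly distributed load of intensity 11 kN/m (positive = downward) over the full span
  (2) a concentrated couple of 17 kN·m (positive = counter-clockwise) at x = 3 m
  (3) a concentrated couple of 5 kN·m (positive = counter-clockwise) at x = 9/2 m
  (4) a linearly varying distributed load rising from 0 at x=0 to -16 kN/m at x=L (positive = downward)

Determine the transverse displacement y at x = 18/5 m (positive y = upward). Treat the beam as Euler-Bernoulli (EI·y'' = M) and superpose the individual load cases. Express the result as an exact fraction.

Load 1 — uniform load w=11 kN/m over full span:
  y_1 = -wx²(x²-4Lx+6L²)/(24EI) = -11·(18/5)²·((18/5)²-4·6·(18/5)+6·6²)/(24·200000) = -264627/62500000 m
Load 2 — applied couple M₀=17 kN·m at a=3 m (b=L-a=3):
  y_2 = M₀a(2x-a)/(2EI)  [x>a] = 17·3·(2·(18/5)-3)/(2·200000) = 1071/2000000 m
Load 3 — applied couple M₀=5 kN·m at a=9/2 m (b=L-a=3/2):
  y_3 = M₀x²/(2EI)  [x≤a] = 5·(18/5)²/(2·200000) = 81/500000 m
Load 4 — triangular load w₀=-16 kN/m (0→w₀ over full span):
  y_4 = (w₀Lx³/12-w₀L²x²/6-w₀x⁵/(120L))/EI = ((-16)·6·(18/5)³/12-(-16)·6²·(18/5)²/6-(-16)·(18/5)⁵/(120·6))/200000 = 431811/97656250 m
Superposition: y = Σ y_i = 5532579/6250000000 m ≈ 0.000885 m

y(18/5) = 5532579/6250000000 m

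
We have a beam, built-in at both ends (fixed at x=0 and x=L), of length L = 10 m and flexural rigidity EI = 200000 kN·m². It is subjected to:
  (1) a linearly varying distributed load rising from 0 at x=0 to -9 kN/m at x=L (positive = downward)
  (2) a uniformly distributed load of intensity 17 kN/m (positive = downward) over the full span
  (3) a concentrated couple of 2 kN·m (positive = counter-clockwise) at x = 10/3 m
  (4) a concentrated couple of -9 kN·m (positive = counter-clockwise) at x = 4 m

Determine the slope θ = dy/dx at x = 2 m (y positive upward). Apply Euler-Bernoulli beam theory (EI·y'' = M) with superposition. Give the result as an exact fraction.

Load 1 — triangular load w₀=-9 kN/m (0→w₀ over full span):
  θ_1 = -w₀(2x(L-x)(L-2x)(x+2L)+x²(L-x)²)/(120LEI) = -(-9)·(2·2·(10-2)·(10-2·2)·(2+2·10)+2²·(10-2)²)/(120·10·200000) = 21/125000 rad
Load 2 — uniform load w=17 kN/m over full span:
  θ_2 = -wx(L-x)(L-2x)/(12EI) = -17·2·(10-2)·(10-2·2)/(12·200000) = -17/25000 rad
Load 3 — applied couple M₀=2 kN·m at a=10/3 m (b=L-a=20/3):
  θ_3 = (R_Ax²/2 - M_Ax)/EI  [x≤a] with R_A=4/15, M_A=0 = ((4/15)·2²/2 - 0·2)/200000 = 1/375000 rad
Load 4 — applied couple M₀=-9 kN·m at a=4 m (b=L-a=6):
  θ_4 = (R_Ax²/2 - M_Ax)/EI  [x≤a] with R_A=-162/125, M_A=-27/25 = ((-162/125)·2²/2 - (-27/25)·2)/200000 = -27/12500000 rad
Superposition: θ = Σ θ_i = -19181/37500000 rad ≈ -0.000511 rad

θ(2) = -19181/37500000 rad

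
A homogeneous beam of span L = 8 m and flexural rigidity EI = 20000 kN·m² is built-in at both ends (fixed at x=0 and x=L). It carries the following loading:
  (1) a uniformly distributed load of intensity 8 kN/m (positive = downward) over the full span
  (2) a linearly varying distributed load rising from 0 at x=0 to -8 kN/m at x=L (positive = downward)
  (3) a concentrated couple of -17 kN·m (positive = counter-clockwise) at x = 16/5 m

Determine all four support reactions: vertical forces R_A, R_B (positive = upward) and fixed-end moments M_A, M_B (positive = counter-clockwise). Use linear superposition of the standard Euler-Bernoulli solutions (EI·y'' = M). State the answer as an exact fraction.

Load 1 — uniform load w=8 kN/m over full span:
  R_A = wL/2 = 8·8/2 = 32 kN
  M_A = wL²/12 = 8·8²/12 = 128/3 kN·m
  R_B = wL/2 = 8·8/2 = 32 kN
  M_B = -wL²/12 = -8·8²/12 = -128/3 kN·m
Load 2 — triangular load w₀=-8 kN/m (0→w₀ over full span):
  R_A = 3w₀L/20 = 3·(-8)·8/20 = -48/5 kN
  M_A = w₀L²/30 = (-8)·8²/30 = -256/15 kN·m
  R_B = 7w₀L/20 = 7·(-8)·8/20 = -112/5 kN
  M_B = -w₀L²/20 = -(-8)·8²/20 = 128/5 kN·m
Load 3 — applied couple M₀=-17 kN·m at a=16/5 m (b=L-a=24/5):
  R_A = 6M₀ab/L³ = 6·(-17)·(16/5)·(24/5)/8³ = -153/50 kN
  M_A = M₀b(2a-b)/L² = (-17)·(24/5)·(2·(16/5)-(24/5))/8² = -51/25 kN·m
  R_B = -6M₀ab/L³ = -6·(-17)·(16/5)·(24/5)/8³ = 153/50 kN
  M_B = M₀a(2b-a)/L² = (-17)·(16/5)·(2·(24/5)-(16/5))/8² = -136/25 kN·m
Superposition: R_A = 967/50 kN, M_A = 589/25 kN·m, R_B = 633/50 kN, M_B = -1688/75 kN·m

R_A = 967/50 kN, M_A = 589/25 kN·m, R_B = 633/50 kN, M_B = -1688/75 kN·m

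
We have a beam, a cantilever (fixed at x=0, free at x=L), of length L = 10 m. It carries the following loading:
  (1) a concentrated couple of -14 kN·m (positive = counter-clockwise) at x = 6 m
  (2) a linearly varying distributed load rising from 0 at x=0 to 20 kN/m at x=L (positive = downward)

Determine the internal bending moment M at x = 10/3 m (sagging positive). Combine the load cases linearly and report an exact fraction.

Load 1 — applied couple M₀=-14 kN·m at a=6 m (b=L-a=4):
  M_1 = M₀  [x≤a] = (-14) = -14 kN·m
Load 2 — triangular load w₀=20 kN/m (0→w₀ over full span):
  M_2 = w₀Lx/2 - w₀L²/3 - w₀x³/(6L) = 20·10·(10/3)/2 - 20·10²/3 - 20·(10/3)³/(6·10) = -28000/81 kN·m
Superposition: M = Σ M_i = -29134/81 kN·m ≈ -359.679012 kN·m

M(10/3) = -29134/81 kN·m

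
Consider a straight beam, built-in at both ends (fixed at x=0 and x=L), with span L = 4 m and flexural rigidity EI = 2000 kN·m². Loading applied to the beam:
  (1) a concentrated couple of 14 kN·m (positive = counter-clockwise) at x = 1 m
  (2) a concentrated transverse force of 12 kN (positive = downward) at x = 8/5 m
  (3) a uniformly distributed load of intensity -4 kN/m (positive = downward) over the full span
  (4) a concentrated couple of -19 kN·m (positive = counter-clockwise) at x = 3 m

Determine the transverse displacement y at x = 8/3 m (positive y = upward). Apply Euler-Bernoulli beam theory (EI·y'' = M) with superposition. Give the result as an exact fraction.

Load 1 — applied couple M₀=14 kN·m at a=1 m (b=L-a=3):
  y_1 = (R_Ax³/6 - M_Ax²/2 - M₀(x-a)²/2)/EI  [x>a] with R_A=63/16, M_A=-21/8 = ((63/16)·(8/3)³/6 - (-21/8)·(8/3)²/2 - 14·((8/3)-1)²/2)/2000 = 7/6000 m
Load 2 — point force P=12 kN at a=8/5 m (b=L-a=12/5):
  y_2 = -Pa²(L-x)²(3bL-(3b+a)(L-x))/(6L³EI)  [x>a] = -12·(8/5)²·(4-(8/3))²·(3·(12/5)·4-(3·(12/5)+(8/5))·(4-(8/3)))/(6·4³·2000) = -512/421875 m
Load 3 — uniform load w=-4 kN/m over full span:
  y_3 = -wx²(L-x)²/(24EI) = -(-4)·(8/3)²·(4-(8/3))²/(24·2000) = 32/30375 m
Load 4 — applied couple M₀=-19 kN·m at a=3 m (b=L-a=1):
  y_4 = (R_Ax³/6 - M_Ax²/2)/EI  [x≤a] with R_A=-171/32, M_A=-95/16 = ((-171/32)·(8/3)³/6 - (-95/16)·(8/3)²/2)/2000 = 19/9000 m
Superposition: y = Σ y_i = 189397/60750000 m ≈ 0.003118 m

y(8/3) = 189397/60750000 m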